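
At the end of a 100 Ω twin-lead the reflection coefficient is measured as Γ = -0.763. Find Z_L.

Z_L ≈ 13.4 Ω

Z_L = Z_0·(1 + Γ)/(1 − Γ) = 100·(0.237)/(1.76)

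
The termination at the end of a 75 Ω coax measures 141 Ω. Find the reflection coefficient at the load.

Γ = (Z_L − Z_0)/(Z_L + Z_0) = (141 − 75)/(141 + 75) = 66/216

Γ = 0.306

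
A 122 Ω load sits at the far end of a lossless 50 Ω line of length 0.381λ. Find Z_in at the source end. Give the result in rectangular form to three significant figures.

Z_in ≈ 37.1 + j37.5 Ω

βl = 2π × 0.381 = 137°
tan(βl) = tan(137°) = -0.927
Z_in = Z_0·(Z_L + jZ_0·tanβl)/(Z_0 + jZ_L·tanβl)
     = 50·(122 − j46.4)/(50 − j113)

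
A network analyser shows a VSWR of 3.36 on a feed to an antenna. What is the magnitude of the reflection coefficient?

|Γ| = (S − 1)/(S + 1) = (3.36 − 1)/(3.36 + 1) = 2.36/4.36

|Γ| ≈ 0.541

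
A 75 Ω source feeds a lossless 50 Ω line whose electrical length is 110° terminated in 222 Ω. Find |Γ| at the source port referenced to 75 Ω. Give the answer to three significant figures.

|Γ| ≈ 0.724

tan(βl) = -2.75
Z_in = Z_0·(Z_L + jZ_0·tanβl)/(Z_0 + jZ_L·tanβl) = 12.7 + j17.2 Ω
Γ_s = (Z_in − Z_s)/(Z_in + Z_s) = (-62.3 + j17.2)/(87.7 + j17.2), |Γ_s| = 0.724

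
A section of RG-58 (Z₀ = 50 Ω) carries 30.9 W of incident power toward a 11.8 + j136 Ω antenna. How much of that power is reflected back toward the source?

P_reflected ≈ 27.6 W

|Γ| = |(-38.2 + j136)/(61.8 + j136)| = 0.946
|Γ|² = 0.894
P_refl = |Γ|²·P_inc = 27.6 W, P_del = (1 − |Γ|²)·P_inc = 3.27 W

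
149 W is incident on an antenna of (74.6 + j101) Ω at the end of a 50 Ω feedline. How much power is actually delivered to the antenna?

|Γ| = |(24.6 + j101)/(124.6 + j101)| = 0.648
|Γ|² = 0.42
P_refl = |Γ|²·P_inc = 62.6 W, P_del = (1 − |Γ|²)·P_inc = 86.4 W

P_delivered ≈ 86.4 W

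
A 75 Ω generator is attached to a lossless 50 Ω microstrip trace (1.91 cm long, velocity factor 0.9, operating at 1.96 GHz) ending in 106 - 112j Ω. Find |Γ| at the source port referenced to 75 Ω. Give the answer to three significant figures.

λ = v/f = 0.9·c / 1.96 GHz = 0.138 m
βl = 2π·l/λ = 2π × 0.139 = 49.9°
tan(βl) = 1.19
Z_in = Z_0·(Z_L + jZ_0·tanβl)/(Z_0 + jZ_L·tanβl) = 12.9 − j23.3 Ω
Γ_s = (Z_in − Z_s)/(Z_in + Z_s) = (-62.1 − j23.3)/(87.9 − j23.3), |Γ_s| = 0.729

|Γ| ≈ 0.729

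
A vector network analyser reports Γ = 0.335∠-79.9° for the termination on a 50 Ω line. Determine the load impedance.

Z_L = Z_0·(1 + Γ)/(1 − Γ) = 50·(1.06 − j0.33)/(0.941 + j0.33)

Z_L ≈ 44.6 − j33.2 Ω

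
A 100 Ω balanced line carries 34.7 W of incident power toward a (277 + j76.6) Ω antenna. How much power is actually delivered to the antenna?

|Γ| = |(177 + j76.6)/(377 + j76.6)| = 0.501
|Γ|² = 0.251
P_refl = |Γ|²·P_inc = 8.72 W, P_del = (1 − |Γ|²)·P_inc = 26 W

P_delivered ≈ 26 W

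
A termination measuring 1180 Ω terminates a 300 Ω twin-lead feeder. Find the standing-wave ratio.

VSWR ≈ 3.93

Γ = (1180 − 300)/(1180 + 300) = 0.595
VSWR = (1 + 0.595)/(1 − 0.595)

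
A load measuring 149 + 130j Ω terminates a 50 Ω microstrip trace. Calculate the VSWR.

VSWR ≈ 5.4

Γ = (Z_L − Z_0)/(Z_L + Z_0) = (99 + j130)/(199 + j130)
|Γ| = 163/238 = 0.687
VSWR = (1 + |Γ|)/(1 − |Γ|) = 1.69/0.313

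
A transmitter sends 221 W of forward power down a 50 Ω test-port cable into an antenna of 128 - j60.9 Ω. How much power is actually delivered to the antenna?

P_delivered ≈ 160 W

|Γ| = |(78 − j60.9)/(178 − j60.9)| = 0.526
|Γ|² = 0.277
P_refl = |Γ|²·P_inc = 61.1 W, P_del = (1 − |Γ|²)·P_inc = 160 W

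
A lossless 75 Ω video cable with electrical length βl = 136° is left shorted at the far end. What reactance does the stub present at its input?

tan(βl) = -0.966
For a shorted stub, Z_in = jZ_0·tan(βl)

X_in ≈ -72.4 Ω (capacitive)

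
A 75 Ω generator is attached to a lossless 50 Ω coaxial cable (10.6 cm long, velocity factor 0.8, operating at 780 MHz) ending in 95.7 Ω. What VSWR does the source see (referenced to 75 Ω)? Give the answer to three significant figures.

λ = v/f = 0.8·c / 780 MHz = 0.308 m
βl = 2π·l/λ = 2π × 0.344 = 124°
tan(βl) = -1.48
Z_in = Z_0·(Z_L + jZ_0·tanβl)/(Z_0 + jZ_L·tanβl) = 33.8 + j21.8 Ω
Γ_s = (Z_in − Z_s)/(Z_in + Z_s) = (-41.2 + j21.8)/(109 + j21.8), |Γ_s| = 0.42
VSWR = (1 + |Γ_s|)/(1 − |Γ_s|)

VSWR ≈ 2.45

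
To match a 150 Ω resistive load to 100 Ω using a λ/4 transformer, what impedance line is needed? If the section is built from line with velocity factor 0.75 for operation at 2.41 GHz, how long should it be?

Z_qwt ≈ 122 Ω; length ≈ 2.33 cm

Z_qwt = √(Z_0·R_L) = √(100 × 150) = √15000
λ = 0.75·c/f = 0.0934 m, so l = λ/4 = 0.0233 m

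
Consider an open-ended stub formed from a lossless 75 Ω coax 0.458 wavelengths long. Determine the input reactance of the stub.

βl = 2π × 0.458 = 165°
tan(βl) = -0.27
For an open-ended stub, Z_in = −jZ_0·cot(βl) = −jZ_0/tan(βl)

X_in ≈ 278 Ω (inductive)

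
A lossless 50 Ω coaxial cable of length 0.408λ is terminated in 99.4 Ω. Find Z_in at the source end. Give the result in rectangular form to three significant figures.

βl = 2π × 0.408 = 147°
tan(βl) = tan(147°) = -0.652
Z_in = Z_0·(Z_L + jZ_0·tanβl)/(Z_0 + jZ_L·tanβl)
     = 50·(99.4 − j32.6)/(50 − j64.8)

Z_in ≈ 52.8 + j35.9 Ω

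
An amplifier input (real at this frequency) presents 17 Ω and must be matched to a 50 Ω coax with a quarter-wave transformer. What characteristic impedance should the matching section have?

Z_qwt ≈ 29.2 Ω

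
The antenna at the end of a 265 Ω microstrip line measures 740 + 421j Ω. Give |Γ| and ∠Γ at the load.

Γ = (Z_L − Z_0)/(Z_L + Z_0) = (475 + j421)/(1005 + j421)
|Γ| = 635/1090 = 0.583

Γ ≈ 0.583 ∠ 18.8°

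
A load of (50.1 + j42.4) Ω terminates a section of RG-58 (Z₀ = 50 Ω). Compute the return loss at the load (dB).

RL ≈ 8.18 dB

Γ = (0.1 + j42.4)/(100.1 + j42.4), |Γ| = 0.39
RL = −20·log₁₀|Γ| = −20·log₁₀(0.39)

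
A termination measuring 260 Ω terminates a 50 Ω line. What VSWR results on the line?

VSWR ≈ 5.2

For a purely resistive load, VSWR = R_L/Z_0 or Z_0/R_L (whichever > 1) = 260/50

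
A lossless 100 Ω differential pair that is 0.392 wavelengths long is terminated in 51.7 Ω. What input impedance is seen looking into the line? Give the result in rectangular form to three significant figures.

βl = 2π × 0.392 = 141°
tan(βl) = tan(141°) = -0.806
Z_in = Z_0·(Z_L + jZ_0·tanβl)/(Z_0 + jZ_L·tanβl)
     = 100·(51.7 − j80.6)/(100 − j41.7)

Z_in ≈ 72.7 − j50.3 Ω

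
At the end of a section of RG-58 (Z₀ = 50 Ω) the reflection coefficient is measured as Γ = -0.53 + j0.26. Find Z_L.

Z_L ≈ 13.5 + j10.8 Ω

Z_L = Z_0·(1 + Γ)/(1 − Γ) = 50·(0.47 + j0.26)/(1.53 − j0.26)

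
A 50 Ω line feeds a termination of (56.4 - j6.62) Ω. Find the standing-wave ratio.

Γ = (Z_L − Z_0)/(Z_L + Z_0) = (6.4 − j6.62)/(106.4 − j6.62)
|Γ| = 9.21/107 = 0.0864
VSWR = (1 + |Γ|)/(1 − |Γ|) = 1.09/0.914

VSWR ≈ 1.19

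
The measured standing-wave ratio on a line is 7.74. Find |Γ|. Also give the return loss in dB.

|Γ| = (S − 1)/(S + 1) = (7.74 − 1)/(7.74 + 1) = 6.74/8.74
RL = −20·log₁₀|Γ| = −20·log₁₀(0.771)

|Γ| ≈ 0.771; return loss ≈ 2.26 dB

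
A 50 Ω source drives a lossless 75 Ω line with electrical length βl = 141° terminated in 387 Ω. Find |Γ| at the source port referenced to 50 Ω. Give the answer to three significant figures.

tan(βl) = -0.81
Z_in = Z_0·(Z_L + jZ_0·tanβl)/(Z_0 + jZ_L·tanβl) = 34.7 + j84.3 Ω
Γ_s = (Z_in − Z_s)/(Z_in + Z_s) = (-15.3 + j84.3)/(84.7 + j84.3), |Γ_s| = 0.717

|Γ| ≈ 0.717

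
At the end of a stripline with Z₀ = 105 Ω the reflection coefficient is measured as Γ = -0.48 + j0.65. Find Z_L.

Z_L = Z_0·(1 + Γ)/(1 − Γ) = 105·(0.52 + j0.65)/(1.48 − j0.65)

Z_L ≈ 13.9 + j52.2 Ω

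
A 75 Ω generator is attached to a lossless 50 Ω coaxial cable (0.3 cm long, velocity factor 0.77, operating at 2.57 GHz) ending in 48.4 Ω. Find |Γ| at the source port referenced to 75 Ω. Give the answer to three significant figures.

λ = v/f = 0.77·c / 2.57 GHz = 0.0899 m
βl = 2π·l/λ = 2π × 0.0334 = 12°
tan(βl) = 0.213
Z_in = Z_0·(Z_L + jZ_0·tanβl)/(Z_0 + jZ_L·tanβl) = 48.5 + j0.643 Ω
Γ_s = (Z_in − Z_s)/(Z_in + Z_s) = (-26.5 + j0.643)/(124 + j0.643), |Γ_s| = 0.214

|Γ| ≈ 0.214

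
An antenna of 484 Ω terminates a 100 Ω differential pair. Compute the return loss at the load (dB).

RL ≈ 3.64 dB

Γ = (484 − 100)/(484 + 100) = 0.658
RL = −20·log₁₀|Γ| = −20·log₁₀(0.658)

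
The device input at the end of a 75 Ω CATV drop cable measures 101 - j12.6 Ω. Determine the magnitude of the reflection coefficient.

Γ = (Z_L − Z_0)/(Z_L + Z_0) = (26 − j12.6)/(176 − j12.6)
|Γ| = 28.9/176

|Γ| ≈ 0.164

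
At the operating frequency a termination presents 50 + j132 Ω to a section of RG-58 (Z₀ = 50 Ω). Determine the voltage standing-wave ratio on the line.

VSWR ≈ 8.86

Γ = (Z_L − Z_0)/(Z_L + Z_0) = (0 + j132)/(100 + j132)
|Γ| = 132/166 = 0.797
VSWR = (1 + |Γ|)/(1 − |Γ|) = 1.8/0.203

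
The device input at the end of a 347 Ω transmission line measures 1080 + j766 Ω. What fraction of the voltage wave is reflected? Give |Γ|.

Γ = (Z_L − Z_0)/(Z_L + Z_0) = (733 + j766)/(1427 + j766)
|Γ| = 1060/1620

|Γ| ≈ 0.655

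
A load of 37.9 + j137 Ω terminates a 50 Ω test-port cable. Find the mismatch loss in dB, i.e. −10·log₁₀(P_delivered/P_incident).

Γ = (-12.1 + j137)/(87.9 + j137), |Γ| = 0.845
|Γ|² = 0.714, so P_del/P_inc = 1 − |Γ|² = 0.286
ML = −10·log₁₀(1 − |Γ|²)

mismatch loss ≈ 5.44 dB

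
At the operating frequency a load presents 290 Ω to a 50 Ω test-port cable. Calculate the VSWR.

For a purely resistive load, VSWR = R_L/Z_0 or Z_0/R_L (whichever > 1) = 290/50

VSWR ≈ 5.8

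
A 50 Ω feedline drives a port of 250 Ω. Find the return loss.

Γ = (250 − 50)/(250 + 50) = 0.667
RL = −20·log₁₀|Γ| = −20·log₁₀(0.667)

RL ≈ 3.52 dB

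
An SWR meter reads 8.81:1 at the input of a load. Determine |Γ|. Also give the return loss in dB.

|Γ| ≈ 0.796; return loss ≈ 1.98 dB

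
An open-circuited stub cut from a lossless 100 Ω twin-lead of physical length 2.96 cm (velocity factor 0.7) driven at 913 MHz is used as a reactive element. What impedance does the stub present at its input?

Z_in ≈ −j95.5 Ω

λ = v/f = 0.7·c / 913 MHz = 0.23 m
βl = 2π·l/λ = 2π × 0.129 = 46.3°
tan(βl) = 1.05
For an open-circuited stub, Z_in = −jZ_0·cot(βl) = −jZ_0/tan(βl)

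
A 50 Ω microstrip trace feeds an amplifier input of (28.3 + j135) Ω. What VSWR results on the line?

Γ = (Z_L − Z_0)/(Z_L + Z_0) = (-21.7 + j135)/(78.3 + j135)
|Γ| = 137/156 = 0.876
VSWR = (1 + |Γ|)/(1 − |Γ|) = 1.88/0.124

VSWR ≈ 15.1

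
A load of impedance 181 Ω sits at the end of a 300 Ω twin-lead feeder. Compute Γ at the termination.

Γ = -0.247

Γ = (Z_L − Z_0)/(Z_L + Z_0) = (181 − 300)/(181 + 300) = -119/481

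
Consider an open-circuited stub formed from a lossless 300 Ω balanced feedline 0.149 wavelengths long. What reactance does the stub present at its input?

X_in ≈ -221 Ω (capacitive)

βl = 2π × 0.149 = 53.6°
tan(βl) = 1.36
For an open-circuited stub, Z_in = −jZ_0·cot(βl) = −jZ_0/tan(βl)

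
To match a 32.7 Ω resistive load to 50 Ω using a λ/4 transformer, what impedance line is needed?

Z_qwt = √(Z_0·R_L) = √(50 × 32.7) = √1635

Z_qwt ≈ 40.4 Ω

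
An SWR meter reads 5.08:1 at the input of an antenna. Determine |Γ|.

|Γ| = (S − 1)/(S + 1) = (5.08 − 1)/(5.08 + 1) = 4.08/6.08

|Γ| ≈ 0.671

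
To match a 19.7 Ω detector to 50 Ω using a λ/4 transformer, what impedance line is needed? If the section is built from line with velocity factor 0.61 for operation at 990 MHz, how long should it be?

Z_qwt ≈ 31.4 Ω; length ≈ 4.62 cm

Z_qwt = √(Z_0·R_L) = √(50 × 19.7) = √985
λ = 0.61·c/f = 0.185 m, so l = λ/4 = 0.0462 m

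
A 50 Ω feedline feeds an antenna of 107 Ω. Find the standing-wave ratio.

Γ = (107 − 50)/(107 + 50) = 0.363
VSWR = (1 + 0.363)/(1 − 0.363)

VSWR ≈ 2.14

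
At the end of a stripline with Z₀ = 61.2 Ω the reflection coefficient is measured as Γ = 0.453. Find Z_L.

Z_L = Z_0·(1 + Γ)/(1 − Γ) = 61.2·(1.45)/(0.547)

Z_L ≈ 163 Ω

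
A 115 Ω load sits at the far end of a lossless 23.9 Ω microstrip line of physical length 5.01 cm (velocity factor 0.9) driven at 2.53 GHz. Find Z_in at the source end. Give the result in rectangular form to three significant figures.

Z_in ≈ 63.7 + j54.9 Ω

λ = v/f = 0.9·c / 2.53 GHz = 0.107 m
βl = 2π·l/λ = 2π × 0.469 = 169°
tan(βl) = tan(169°) = -0.194
Z_in = Z_0·(Z_L + jZ_0·tanβl)/(Z_0 + jZ_L·tanβl)
     = 23.9·(115 − j4.64)/(23.9 − j22.3)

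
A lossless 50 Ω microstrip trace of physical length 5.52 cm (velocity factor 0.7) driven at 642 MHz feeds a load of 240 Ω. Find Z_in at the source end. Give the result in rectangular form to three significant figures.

λ = v/f = 0.7·c / 642 MHz = 0.327 m
βl = 2π·l/λ = 2π × 0.169 = 60.8°
tan(βl) = tan(60.8°) = 1.79
Z_in = Z_0·(Z_L + jZ_0·tanβl)/(Z_0 + jZ_L·tanβl)
     = 50·(240 + j89.3)/(50 + j429)

Z_in ≈ 13.5 − j26.4 Ω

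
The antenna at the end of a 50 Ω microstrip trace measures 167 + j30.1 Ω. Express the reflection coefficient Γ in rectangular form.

Γ ≈ 0.548 + j0.0627

Γ = (Z_L − Z_0)/(Z_L + Z_0) = (117 + j30.1)/(217 + j30.1)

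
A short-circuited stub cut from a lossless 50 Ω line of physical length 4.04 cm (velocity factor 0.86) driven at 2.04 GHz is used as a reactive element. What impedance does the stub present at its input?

Z_in ≈ −j107 Ω

λ = v/f = 0.86·c / 2.04 GHz = 0.126 m
βl = 2π·l/λ = 2π × 0.319 = 115°
tan(βl) = -2.14
For a short-circuited stub, Z_in = jZ_0·tan(βl)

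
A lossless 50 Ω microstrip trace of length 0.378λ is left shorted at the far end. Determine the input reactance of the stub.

X_in ≈ -48.1 Ω (capacitive)

βl = 2π × 0.378 = 136°
tan(βl) = -0.963
For a shorted stub, Z_in = jZ_0·tan(βl)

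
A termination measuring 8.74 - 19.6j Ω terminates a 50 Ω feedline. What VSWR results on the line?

Γ = (Z_L − Z_0)/(Z_L + Z_0) = (-41.26 − j19.6)/(58.74 − j19.6)
|Γ| = 45.7/61.9 = 0.738
VSWR = (1 + |Γ|)/(1 − |Γ|) = 1.74/0.262

VSWR ≈ 6.62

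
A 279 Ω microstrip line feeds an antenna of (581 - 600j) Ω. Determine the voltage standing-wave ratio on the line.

VSWR ≈ 4.56

Γ = (Z_L − Z_0)/(Z_L + Z_0) = (302 − j600)/(860 − j600)
|Γ| = 672/1050 = 0.641
VSWR = (1 + |Γ|)/(1 − |Γ|) = 1.64/0.359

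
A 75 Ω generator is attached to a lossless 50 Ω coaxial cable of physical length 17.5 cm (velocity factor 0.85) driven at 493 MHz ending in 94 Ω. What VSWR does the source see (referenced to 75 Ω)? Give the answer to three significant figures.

VSWR ≈ 2.46

λ = v/f = 0.85·c / 493 MHz = 0.517 m
βl = 2π·l/λ = 2π × 0.338 = 122°
tan(βl) = -1.61
Z_in = Z_0·(Z_L + jZ_0·tanβl)/(Z_0 + jZ_L·tanβl) = 33.2 + j20 Ω
Γ_s = (Z_in − Z_s)/(Z_in + Z_s) = (-41.8 + j20)/(108 + j20), |Γ_s| = 0.421
VSWR = (1 + |Γ_s|)/(1 − |Γ_s|)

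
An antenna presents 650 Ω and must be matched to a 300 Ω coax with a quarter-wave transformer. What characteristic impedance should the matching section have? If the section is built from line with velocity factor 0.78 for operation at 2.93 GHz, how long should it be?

Z_qwt ≈ 442 Ω; length ≈ 2 cm

Z_qwt = √(Z_0·R_L) = √(300 × 650) = √195000
λ = 0.78·c/f = 0.0799 m, so l = λ/4 = 0.02 m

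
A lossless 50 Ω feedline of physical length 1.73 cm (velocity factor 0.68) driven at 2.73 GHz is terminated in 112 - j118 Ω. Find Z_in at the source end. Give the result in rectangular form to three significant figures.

Z_in ≈ 10.2 + j5.42 Ω

λ = v/f = 0.68·c / 2.73 GHz = 0.0747 m
βl = 2π·l/λ = 2π × 0.232 = 83.3°
tan(βl) = tan(83.3°) = 8.57
Z_in = Z_0·(Z_L + jZ_0·tanβl)/(Z_0 + jZ_L·tanβl)
     = 50·(112 + j311)/(1060 + j960)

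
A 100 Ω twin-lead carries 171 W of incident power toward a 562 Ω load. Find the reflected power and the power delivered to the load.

Γ = (562 − 100)/(562 + 100) = 0.698
|Γ|² = 0.487
P_refl = |Γ|²·P_inc = 83.3 W, P_del = (1 − |Γ|²)·P_inc = 87.7 W

P_reflected ≈ 83.3 W; P_delivered ≈ 87.7 W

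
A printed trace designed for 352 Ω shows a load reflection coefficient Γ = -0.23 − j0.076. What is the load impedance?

Z_L = Z_0·(1 + Γ)/(1 − Γ) = 352·(0.77 − j0.076)/(1.23 + j0.076)

Z_L ≈ 218 − j35.2 Ω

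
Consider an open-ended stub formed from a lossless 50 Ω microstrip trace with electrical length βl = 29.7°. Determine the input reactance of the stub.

X_in ≈ -87.7 Ω (capacitive)

tan(βl) = 0.57
For an open-ended stub, Z_in = −jZ_0·cot(βl) = −jZ_0/tan(βl)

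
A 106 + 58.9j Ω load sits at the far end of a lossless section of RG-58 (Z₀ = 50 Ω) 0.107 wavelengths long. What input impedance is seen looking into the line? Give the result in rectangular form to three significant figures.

Z_in ≈ 60.7 − j60.6 Ω

βl = 2π × 0.107 = 38.5°
tan(βl) = tan(38.5°) = 0.796
Z_in = Z_0·(Z_L + jZ_0·tanβl)/(Z_0 + jZ_L·tanβl)
     = 50·(106 + j98.7)/(3.12 + j84.4)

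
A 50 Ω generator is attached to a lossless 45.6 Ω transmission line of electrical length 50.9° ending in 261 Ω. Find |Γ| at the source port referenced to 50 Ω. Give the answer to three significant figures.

|Γ| ≈ 0.708

tan(βl) = 1.23
Z_in = Z_0·(Z_L + jZ_0·tanβl)/(Z_0 + jZ_L·tanβl) = 13 − j35.2 Ω
Γ_s = (Z_in − Z_s)/(Z_in + Z_s) = (-37 − j35.2)/(63 − j35.2), |Γ_s| = 0.708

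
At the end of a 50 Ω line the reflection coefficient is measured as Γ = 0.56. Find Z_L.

Z_L ≈ 177 Ω

Z_L = Z_0·(1 + Γ)/(1 − Γ) = 50·(1.56)/(0.44)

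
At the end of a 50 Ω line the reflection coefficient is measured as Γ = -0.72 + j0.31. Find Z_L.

Z_L ≈ 6.31 + j10.1 Ω

Z_L = Z_0·(1 + Γ)/(1 − Γ) = 50·(0.28 + j0.31)/(1.72 − j0.31)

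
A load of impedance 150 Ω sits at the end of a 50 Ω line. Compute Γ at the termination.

Γ = (Z_L − Z_0)/(Z_L + Z_0) = (150 − 50)/(150 + 50) = 100/200

Γ = 0.5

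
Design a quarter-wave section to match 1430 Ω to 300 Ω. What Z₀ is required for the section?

Z_qwt ≈ 655 Ω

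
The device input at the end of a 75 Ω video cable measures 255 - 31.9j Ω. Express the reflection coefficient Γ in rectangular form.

Γ = (Z_L − Z_0)/(Z_L + Z_0) = (180 − j31.9)/(330 − j31.9)

Γ ≈ 0.55 − j0.0435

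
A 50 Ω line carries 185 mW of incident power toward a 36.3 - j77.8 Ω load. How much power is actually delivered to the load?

|Γ| = |(-13.7 − j77.8)/(86.3 − j77.8)| = 0.68
|Γ|² = 0.462
P_refl = |Γ|²·P_inc = 85.5 mW, P_del = (1 − |Γ|²)·P_inc = 99.5 mW

P_delivered ≈ 99.5 mW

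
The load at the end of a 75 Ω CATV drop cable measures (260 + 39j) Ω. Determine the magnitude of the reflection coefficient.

|Γ| ≈ 0.561

Γ = (Z_L − Z_0)/(Z_L + Z_0) = (185 + j39)/(335 + j39)
|Γ| = 189/337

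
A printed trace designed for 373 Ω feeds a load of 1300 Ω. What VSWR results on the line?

Γ = (1300 − 373)/(1300 + 373) = 0.554
VSWR = (1 + 0.554)/(1 − 0.554)

VSWR ≈ 3.49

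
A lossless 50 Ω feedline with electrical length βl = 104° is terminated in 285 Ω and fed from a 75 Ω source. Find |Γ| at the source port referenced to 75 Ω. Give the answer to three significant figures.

tan(βl) = -4.01
Z_in = Z_0·(Z_L + jZ_0·tanβl)/(Z_0 + jZ_L·tanβl) = 9.3 + j12.1 Ω
Γ_s = (Z_in − Z_s)/(Z_in + Z_s) = (-65.7 + j12.1)/(84.3 + j12.1), |Γ_s| = 0.784

|Γ| ≈ 0.784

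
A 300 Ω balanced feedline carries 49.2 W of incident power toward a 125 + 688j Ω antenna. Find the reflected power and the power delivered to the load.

|Γ| = |(-175 + j688)/(425 + j688)| = 0.878
|Γ|² = 0.771
P_refl = |Γ|²·P_inc = 37.9 W, P_del = (1 − |Γ|²)·P_inc = 11.3 W

P_reflected ≈ 37.9 W; P_delivered ≈ 11.3 W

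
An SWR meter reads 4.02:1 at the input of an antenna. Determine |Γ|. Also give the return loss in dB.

|Γ| ≈ 0.602; return loss ≈ 4.41 dB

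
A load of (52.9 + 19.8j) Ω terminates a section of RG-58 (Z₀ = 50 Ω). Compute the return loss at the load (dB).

RL ≈ 14.4 dB

Γ = (2.9 + j19.8)/(102.9 + j19.8), |Γ| = 0.191
RL = −20·log₁₀|Γ| = −20·log₁₀(0.191)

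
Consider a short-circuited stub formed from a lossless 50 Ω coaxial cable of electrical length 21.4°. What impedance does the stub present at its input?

tan(βl) = 0.392
For a short-circuited stub, Z_in = jZ_0·tan(βl)

Z_in ≈ +j19.6 Ω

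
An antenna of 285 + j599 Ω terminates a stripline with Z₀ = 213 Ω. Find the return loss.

Γ = (72 + j599)/(498 + j599), |Γ| = 0.774
RL = −20·log₁₀|Γ| = −20·log₁₀(0.774)

RL ≈ 2.22 dB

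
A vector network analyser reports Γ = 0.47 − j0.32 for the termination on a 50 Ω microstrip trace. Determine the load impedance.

Z_L ≈ 88.3 − j83.5 Ω

Z_L = Z_0·(1 + Γ)/(1 − Γ) = 50·(1.47 − j0.32)/(0.53 + j0.32)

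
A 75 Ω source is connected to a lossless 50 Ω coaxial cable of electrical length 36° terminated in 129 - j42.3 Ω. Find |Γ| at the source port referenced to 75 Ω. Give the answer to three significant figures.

|Γ| ≈ 0.517

tan(βl) = 0.727
Z_in = Z_0·(Z_L + jZ_0·tanβl)/(Z_0 + jZ_L·tanβl) = 32.2 − j41.1 Ω
Γ_s = (Z_in − Z_s)/(Z_in + Z_s) = (-42.8 − j41.1)/(107 − j41.1), |Γ_s| = 0.517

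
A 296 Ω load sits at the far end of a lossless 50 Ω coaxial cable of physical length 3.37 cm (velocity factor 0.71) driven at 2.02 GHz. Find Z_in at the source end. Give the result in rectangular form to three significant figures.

Z_in ≈ 10.2 + j22.6 Ω

λ = v/f = 0.71·c / 2.02 GHz = 0.105 m
βl = 2π·l/λ = 2π × 0.32 = 115°
tan(βl) = tan(115°) = -2.14
Z_in = Z_0·(Z_L + jZ_0·tanβl)/(Z_0 + jZ_L·tanβl)
     = 50·(296 − j107)/(50 − j633)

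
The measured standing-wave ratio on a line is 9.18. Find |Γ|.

|Γ| = (S − 1)/(S + 1) = (9.18 − 1)/(9.18 + 1) = 8.18/10.2

|Γ| ≈ 0.804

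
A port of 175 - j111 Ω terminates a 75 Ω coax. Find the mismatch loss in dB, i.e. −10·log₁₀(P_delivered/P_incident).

mismatch loss ≈ 1.54 dB

Γ = (100 − j111)/(250 − j111), |Γ| = 0.546
|Γ|² = 0.298, so P_del/P_inc = 1 − |Γ|² = 0.702
ML = −10·log₁₀(1 − |Γ|²)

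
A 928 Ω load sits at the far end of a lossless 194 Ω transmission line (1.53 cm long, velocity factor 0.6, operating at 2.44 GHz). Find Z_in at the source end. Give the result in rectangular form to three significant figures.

λ = v/f = 0.6·c / 2.44 GHz = 0.0738 m
βl = 2π·l/λ = 2π × 0.207 = 74.7°
tan(βl) = tan(74.7°) = 3.65
Z_in = Z_0·(Z_L + jZ_0·tanβl)/(Z_0 + jZ_L·tanβl)
     = 194·(928 + j707)/(194 + j3380)

Z_in ≈ 43.5 − j50.7 Ω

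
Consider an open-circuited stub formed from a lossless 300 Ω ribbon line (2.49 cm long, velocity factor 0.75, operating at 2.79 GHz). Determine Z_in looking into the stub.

λ = v/f = 0.75·c / 2.79 GHz = 0.0806 m
βl = 2π·l/λ = 2π × 0.309 = 111°
tan(βl) = -2.58
For an open-circuited stub, Z_in = −jZ_0·cot(βl) = −jZ_0/tan(βl)

Z_in ≈ +j116 Ω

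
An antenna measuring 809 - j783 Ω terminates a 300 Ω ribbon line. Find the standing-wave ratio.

Γ = (Z_L − Z_0)/(Z_L + Z_0) = (509 − j783)/(1109 − j783)
|Γ| = 934/1360 = 0.688
VSWR = (1 + |Γ|)/(1 − |Γ|) = 1.69/0.312

VSWR ≈ 5.41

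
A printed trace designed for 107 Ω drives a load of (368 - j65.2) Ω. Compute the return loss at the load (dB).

RL ≈ 5.02 dB

Γ = (261 − j65.2)/(475 − j65.2), |Γ| = 0.561
RL = −20·log₁₀|Γ| = −20·log₁₀(0.561)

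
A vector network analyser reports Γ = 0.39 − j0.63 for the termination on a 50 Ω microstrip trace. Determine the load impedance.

Z_L = Z_0·(1 + Γ)/(1 − Γ) = 50·(1.39 − j0.63)/(0.61 + j0.63)

Z_L ≈ 29.3 − j81.9 Ω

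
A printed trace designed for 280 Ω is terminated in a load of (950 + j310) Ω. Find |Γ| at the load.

|Γ| ≈ 0.582

Γ = (Z_L − Z_0)/(Z_L + Z_0) = (670 + j310)/(1230 + j310)
|Γ| = 738/1270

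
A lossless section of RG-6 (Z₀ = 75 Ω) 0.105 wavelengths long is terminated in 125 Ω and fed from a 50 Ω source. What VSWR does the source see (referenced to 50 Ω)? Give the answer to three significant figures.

VSWR ≈ 2.09

βl = 2π × 0.105 = 37.8°
tan(βl) = 0.776
Z_in = Z_0·(Z_L + jZ_0·tanβl)/(Z_0 + jZ_L·tanβl) = 74.9 − j38.7 Ω
Γ_s = (Z_in − Z_s)/(Z_in + Z_s) = (24.9 − j38.7)/(125 − j38.7), |Γ_s| = 0.352
VSWR = (1 + |Γ_s|)/(1 − |Γ_s|)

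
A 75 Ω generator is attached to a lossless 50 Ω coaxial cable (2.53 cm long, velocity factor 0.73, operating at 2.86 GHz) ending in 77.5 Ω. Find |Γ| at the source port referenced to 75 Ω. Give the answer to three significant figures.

λ = v/f = 0.73·c / 2.86 GHz = 0.0766 m
βl = 2π·l/λ = 2π × 0.33 = 119°
tan(βl) = -1.81
Z_in = Z_0·(Z_L + jZ_0·tanβl)/(Z_0 + jZ_L·tanβl) = 37.4 + j14.3 Ω
Γ_s = (Z_in − Z_s)/(Z_in + Z_s) = (-37.6 + j14.3)/(112 + j14.3), |Γ_s| = 0.355

|Γ| ≈ 0.355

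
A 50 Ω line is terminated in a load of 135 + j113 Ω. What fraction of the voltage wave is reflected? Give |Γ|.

Γ = (Z_L − Z_0)/(Z_L + Z_0) = (85 + j113)/(185 + j113)
|Γ| = 141/217

|Γ| ≈ 0.652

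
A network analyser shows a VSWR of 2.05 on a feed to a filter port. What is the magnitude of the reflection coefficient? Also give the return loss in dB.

|Γ| ≈ 0.344; return loss ≈ 9.26 dB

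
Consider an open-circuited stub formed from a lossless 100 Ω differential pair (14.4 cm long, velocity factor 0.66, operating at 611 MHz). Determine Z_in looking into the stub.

Z_in ≈ +j274 Ω

λ = v/f = 0.66·c / 611 MHz = 0.324 m
βl = 2π·l/λ = 2π × 0.444 = 160°
tan(βl) = -0.365
For an open-circuited stub, Z_in = −jZ_0·cot(βl) = −jZ_0/tan(βl)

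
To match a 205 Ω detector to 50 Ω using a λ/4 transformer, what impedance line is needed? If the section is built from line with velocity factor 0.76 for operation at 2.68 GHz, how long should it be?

Z_qwt = √(Z_0·R_L) = √(50 × 205) = √10250
λ = 0.76·c/f = 0.0851 m, so l = λ/4 = 0.0213 m

Z_qwt ≈ 101 Ω; length ≈ 2.13 cm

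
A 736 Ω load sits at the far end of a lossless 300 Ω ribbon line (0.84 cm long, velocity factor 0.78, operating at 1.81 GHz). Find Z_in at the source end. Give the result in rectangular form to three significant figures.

λ = v/f = 0.78·c / 1.81 GHz = 0.129 m
βl = 2π·l/λ = 2π × 0.065 = 23.4°
tan(βl) = tan(23.4°) = 0.433
Z_in = Z_0·(Z_L + jZ_0·tanβl)/(Z_0 + jZ_L·tanβl)
     = 300·(736 + j130)/(300 + j318)

Z_in ≈ 411 − j306 Ω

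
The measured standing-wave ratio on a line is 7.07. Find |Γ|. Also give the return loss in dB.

|Γ| = (S − 1)/(S + 1) = (7.07 − 1)/(7.07 + 1) = 6.07/8.07
RL = −20·log₁₀|Γ| = −20·log₁₀(0.752)

|Γ| ≈ 0.752; return loss ≈ 2.47 dB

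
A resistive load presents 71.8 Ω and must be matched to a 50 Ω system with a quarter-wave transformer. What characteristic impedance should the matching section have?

Z_qwt = √(Z_0·R_L) = √(50 × 71.8) = √3590

Z_qwt ≈ 59.9 Ω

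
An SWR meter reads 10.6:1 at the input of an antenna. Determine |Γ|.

|Γ| ≈ 0.828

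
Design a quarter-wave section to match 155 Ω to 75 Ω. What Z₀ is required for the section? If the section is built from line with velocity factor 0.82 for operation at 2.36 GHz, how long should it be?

Z_qwt = √(Z_0·R_L) = √(75 × 155) = √11620
λ = 0.82·c/f = 0.104 m, so l = λ/4 = 0.0261 m

Z_qwt ≈ 108 Ω; length ≈ 2.61 cm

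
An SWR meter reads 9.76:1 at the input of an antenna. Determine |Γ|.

|Γ| ≈ 0.814

|Γ| = (S − 1)/(S + 1) = (9.76 − 1)/(9.76 + 1) = 8.76/10.8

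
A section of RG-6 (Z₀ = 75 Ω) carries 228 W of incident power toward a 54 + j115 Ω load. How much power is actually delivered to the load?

P_delivered ≈ 124 W

|Γ| = |(-21 + j115)/(129 + j115)| = 0.676
|Γ|² = 0.458
P_refl = |Γ|²·P_inc = 104 W, P_del = (1 − |Γ|²)·P_inc = 124 W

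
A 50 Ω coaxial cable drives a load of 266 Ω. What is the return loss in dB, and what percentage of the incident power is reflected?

Γ = (266 − 50)/(266 + 50) = 0.684
RL = −20·log₁₀(0.684) = 3.3 dB
P_refl/P_inc = |Γ|² = 0.467

RL ≈ 3.3 dB; 46.7% of incident power reflected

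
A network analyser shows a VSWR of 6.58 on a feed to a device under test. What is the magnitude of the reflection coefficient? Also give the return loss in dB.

|Γ| = (S − 1)/(S + 1) = (6.58 − 1)/(6.58 + 1) = 5.58/7.58
RL = −20·log₁₀|Γ| = −20·log₁₀(0.736)

|Γ| ≈ 0.736; return loss ≈ 2.66 dB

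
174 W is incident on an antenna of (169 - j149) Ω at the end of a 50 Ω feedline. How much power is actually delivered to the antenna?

P_delivered ≈ 83.8 W

|Γ| = |(119 − j149)/(219 − j149)| = 0.72
|Γ|² = 0.518
P_refl = |Γ|²·P_inc = 90.2 W, P_del = (1 − |Γ|²)·P_inc = 83.8 W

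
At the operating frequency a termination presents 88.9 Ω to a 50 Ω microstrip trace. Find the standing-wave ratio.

Γ = (88.9 − 50)/(88.9 + 50) = 0.28
VSWR = (1 + 0.28)/(1 − 0.28)

VSWR ≈ 1.78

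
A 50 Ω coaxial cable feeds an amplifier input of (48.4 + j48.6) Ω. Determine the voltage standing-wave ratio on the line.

Γ = (Z_L − Z_0)/(Z_L + Z_0) = (-1.6 + j48.6)/(98.4 + j48.6)
|Γ| = 48.6/110 = 0.443
VSWR = (1 + |Γ|)/(1 − |Γ|) = 1.44/0.557

VSWR ≈ 2.59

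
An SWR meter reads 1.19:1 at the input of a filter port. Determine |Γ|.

|Γ| ≈ 0.0868

|Γ| = (S − 1)/(S + 1) = (1.19 − 1)/(1.19 + 1) = 0.19/2.19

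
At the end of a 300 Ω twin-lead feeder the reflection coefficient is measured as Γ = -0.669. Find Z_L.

Z_L = Z_0·(1 + Γ)/(1 − Γ) = 300·(0.331)/(1.67)

Z_L ≈ 59.5 Ω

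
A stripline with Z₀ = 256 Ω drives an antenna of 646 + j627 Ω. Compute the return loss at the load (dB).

RL ≈ 3.45 dB

Γ = (390 + j627)/(902 + j627), |Γ| = 0.672
RL = −20·log₁₀|Γ| = −20·log₁₀(0.672)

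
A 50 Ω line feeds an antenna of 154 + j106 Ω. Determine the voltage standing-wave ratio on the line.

VSWR ≈ 4.65

Γ = (Z_L − Z_0)/(Z_L + Z_0) = (104 + j106)/(204 + j106)
|Γ| = 148/230 = 0.646
VSWR = (1 + |Γ|)/(1 − |Γ|) = 1.65/0.354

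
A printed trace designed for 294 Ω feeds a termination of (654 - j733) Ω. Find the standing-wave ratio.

VSWR ≈ 5.28

Γ = (Z_L − Z_0)/(Z_L + Z_0) = (360 − j733)/(948 − j733)
|Γ| = 817/1200 = 0.681
VSWR = (1 + |Γ|)/(1 − |Γ|) = 1.68/0.319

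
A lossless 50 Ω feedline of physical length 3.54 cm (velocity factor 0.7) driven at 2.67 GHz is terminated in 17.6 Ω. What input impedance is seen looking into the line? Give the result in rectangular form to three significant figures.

λ = v/f = 0.7·c / 2.67 GHz = 0.0787 m
βl = 2π·l/λ = 2π × 0.45 = 162°
tan(βl) = tan(162°) = -0.324
Z_in = Z_0·(Z_L + jZ_0·tanβl)/(Z_0 + jZ_L·tanβl)
     = 50·(17.6 − j16.2)/(50 − j5.71)

Z_in ≈ 19.2 − j14 Ω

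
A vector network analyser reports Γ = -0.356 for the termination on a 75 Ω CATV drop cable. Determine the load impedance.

Z_L ≈ 35.6 Ω

Z_L = Z_0·(1 + Γ)/(1 − Γ) = 75·(0.644)/(1.36)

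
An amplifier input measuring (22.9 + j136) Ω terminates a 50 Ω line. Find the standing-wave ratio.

VSWR ≈ 18.7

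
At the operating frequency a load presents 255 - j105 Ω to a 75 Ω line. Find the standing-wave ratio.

VSWR ≈ 4.02

Γ = (Z_L − Z_0)/(Z_L + Z_0) = (180 − j105)/(330 − j105)
|Γ| = 208/346 = 0.602
VSWR = (1 + |Γ|)/(1 − |Γ|) = 1.6/0.398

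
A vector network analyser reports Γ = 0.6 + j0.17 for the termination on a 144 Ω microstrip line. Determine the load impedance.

Z_L ≈ 466 + j259 Ω

Z_L = Z_0·(1 + Γ)/(1 − Γ) = 144·(1.6 + j0.17)/(0.4 − j0.17)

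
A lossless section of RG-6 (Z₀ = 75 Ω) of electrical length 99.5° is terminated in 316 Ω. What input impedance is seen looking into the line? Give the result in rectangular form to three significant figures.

tan(βl) = tan(99.5°) = -5.98
Z_in = Z_0·(Z_L + jZ_0·tanβl)/(Z_0 + jZ_L·tanβl)
     = 75·(316 − j448)/(75 − j1890)

Z_in ≈ 18.3 + j11.8 Ω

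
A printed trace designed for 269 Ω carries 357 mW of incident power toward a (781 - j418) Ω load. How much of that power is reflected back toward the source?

P_reflected ≈ 122 mW

|Γ| = |(512 − j418)/(1050 − j418)| = 0.585
|Γ|² = 0.342
P_refl = |Γ|²·P_inc = 122 mW, P_del = (1 − |Γ|²)·P_inc = 235 mW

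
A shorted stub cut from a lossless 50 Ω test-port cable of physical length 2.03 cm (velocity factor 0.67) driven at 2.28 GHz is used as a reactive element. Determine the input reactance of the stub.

X_in ≈ 401 Ω (inductive)

λ = v/f = 0.67·c / 2.28 GHz = 0.0882 m
βl = 2π·l/λ = 2π × 0.23 = 82.9°
tan(βl) = 8.02
For a shorted stub, Z_in = jZ_0·tan(βl)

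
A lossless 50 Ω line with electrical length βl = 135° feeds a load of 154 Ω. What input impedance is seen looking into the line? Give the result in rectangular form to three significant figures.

tan(βl) = tan(135°) = -1
Z_in = Z_0·(Z_L + jZ_0·tanβl)/(Z_0 + jZ_L·tanβl)
     = 50·(154 − j50)/(50 − j154)

Z_in ≈ 29.4 + j40.5 Ω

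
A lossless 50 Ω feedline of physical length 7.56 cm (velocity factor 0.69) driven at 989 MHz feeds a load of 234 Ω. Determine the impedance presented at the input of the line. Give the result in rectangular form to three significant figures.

λ = v/f = 0.69·c / 989 MHz = 0.209 m
βl = 2π·l/λ = 2π × 0.361 = 130°
tan(βl) = tan(130°) = -1.19
Z_in = Z_0·(Z_L + jZ_0·tanβl)/(Z_0 + jZ_L·tanβl)
     = 50·(234 − j59.5)/(50 − j279)

Z_in ≈ 17.7 + j38.8 Ω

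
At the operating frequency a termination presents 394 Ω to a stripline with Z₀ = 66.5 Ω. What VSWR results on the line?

Γ = (394 − 66.5)/(394 + 66.5) = 0.711
VSWR = (1 + 0.711)/(1 − 0.711)

VSWR ≈ 5.92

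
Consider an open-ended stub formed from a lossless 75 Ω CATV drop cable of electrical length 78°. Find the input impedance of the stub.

tan(βl) = 4.7
For an open-ended stub, Z_in = −jZ_0·cot(βl) = −jZ_0/tan(βl)

Z_in ≈ −j15.9 Ω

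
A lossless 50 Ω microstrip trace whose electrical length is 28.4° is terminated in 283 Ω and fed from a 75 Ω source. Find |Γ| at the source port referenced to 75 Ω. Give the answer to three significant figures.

|Γ| ≈ 0.659

tan(βl) = 0.541
Z_in = Z_0·(Z_L + jZ_0·tanβl)/(Z_0 + jZ_L·tanβl) = 35.3 − j80.9 Ω
Γ_s = (Z_in − Z_s)/(Z_in + Z_s) = (-39.7 − j80.9)/(110 − j80.9), |Γ_s| = 0.659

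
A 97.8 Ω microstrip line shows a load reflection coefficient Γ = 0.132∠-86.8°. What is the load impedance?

Z_L ≈ 95.8 − j25.7 Ω

Z_L = Z_0·(1 + Γ)/(1 − Γ) = 97.8·(1.01 − j0.132)/(0.993 + j0.132)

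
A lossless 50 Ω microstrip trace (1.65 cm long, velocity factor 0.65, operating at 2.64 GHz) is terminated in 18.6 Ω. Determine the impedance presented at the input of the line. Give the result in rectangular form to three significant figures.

Z_in ≈ 115 + j43.6 Ω

λ = v/f = 0.65·c / 2.64 GHz = 0.0739 m
βl = 2π·l/λ = 2π × 0.223 = 80.4°
tan(βl) = tan(80.4°) = 5.92
Z_in = Z_0·(Z_L + jZ_0·tanβl)/(Z_0 + jZ_L·tanβl)
     = 50·(18.6 + j296)/(50 + j110)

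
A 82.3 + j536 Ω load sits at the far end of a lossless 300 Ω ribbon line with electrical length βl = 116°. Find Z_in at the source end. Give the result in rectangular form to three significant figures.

Z_in ≈ 19.4 − j14.6 Ω

tan(βl) = tan(116°) = -2.05
Z_in = Z_0·(Z_L + jZ_0·tanβl)/(Z_0 + jZ_L·tanβl)
     = 300·(82.3 − j79.1)/(1400 − j169)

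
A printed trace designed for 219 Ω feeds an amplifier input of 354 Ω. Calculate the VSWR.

VSWR ≈ 1.62

Γ = (354 − 219)/(354 + 219) = 0.236
VSWR = (1 + 0.236)/(1 − 0.236)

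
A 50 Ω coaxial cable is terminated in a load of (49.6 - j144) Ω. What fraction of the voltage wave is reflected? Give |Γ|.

Γ = (Z_L − Z_0)/(Z_L + Z_0) = (-0.4 − j144)/(99.6 − j144)
|Γ| = 144/175

|Γ| ≈ 0.822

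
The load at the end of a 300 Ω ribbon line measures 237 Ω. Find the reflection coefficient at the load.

Γ = -0.117

Γ = (Z_L − Z_0)/(Z_L + Z_0) = (237 − 300)/(237 + 300) = -63/537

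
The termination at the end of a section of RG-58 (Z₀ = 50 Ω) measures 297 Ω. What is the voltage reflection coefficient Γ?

Γ = 0.712

Γ = (Z_L − Z_0)/(Z_L + Z_0) = (297 − 50)/(297 + 50) = 247/347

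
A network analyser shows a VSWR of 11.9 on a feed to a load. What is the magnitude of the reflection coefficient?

|Γ| ≈ 0.845

|Γ| = (S − 1)/(S + 1) = (11.9 − 1)/(11.9 + 1) = 10.9/12.9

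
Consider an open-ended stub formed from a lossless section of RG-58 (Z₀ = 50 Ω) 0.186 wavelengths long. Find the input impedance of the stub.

Z_in ≈ −j21.3 Ω

βl = 2π × 0.186 = 67°
tan(βl) = 2.35
For an open-ended stub, Z_in = −jZ_0·cot(βl) = −jZ_0/tan(βl)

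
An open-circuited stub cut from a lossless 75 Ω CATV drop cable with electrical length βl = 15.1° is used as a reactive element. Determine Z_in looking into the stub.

Z_in ≈ −j278 Ω

tan(βl) = 0.27
For an open-circuited stub, Z_in = −jZ_0·cot(βl) = −jZ_0/tan(βl)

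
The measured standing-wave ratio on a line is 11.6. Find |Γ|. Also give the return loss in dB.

|Γ| ≈ 0.841; return loss ≈ 1.5 dB

|Γ| = (S − 1)/(S + 1) = (11.6 − 1)/(11.6 + 1) = 10.6/12.6
RL = −20·log₁₀|Γ| = −20·log₁₀(0.841)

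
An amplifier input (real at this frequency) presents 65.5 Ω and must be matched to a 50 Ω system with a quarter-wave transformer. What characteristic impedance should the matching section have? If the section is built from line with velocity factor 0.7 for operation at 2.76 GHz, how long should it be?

Z_qwt = √(Z_0·R_L) = √(50 × 65.5) = √3275
λ = 0.7·c/f = 0.0761 m, so l = λ/4 = 0.019 m

Z_qwt ≈ 57.2 Ω; length ≈ 1.9 cm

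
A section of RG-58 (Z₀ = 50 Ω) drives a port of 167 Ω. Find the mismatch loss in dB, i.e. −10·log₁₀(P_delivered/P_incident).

mismatch loss ≈ 1.49 dB

Γ = (167 − 50)/(167 + 50) = 0.539
|Γ|² = 0.291, so P_del/P_inc = 1 − |Γ|² = 0.709
ML = −10·log₁₀(1 − |Γ|²)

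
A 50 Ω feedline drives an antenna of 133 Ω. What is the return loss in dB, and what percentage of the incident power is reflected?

RL ≈ 6.87 dB; 20.6% of incident power reflected

Γ = (133 − 50)/(133 + 50) = 0.454
RL = −20·log₁₀(0.454) = 6.87 dB
P_refl/P_inc = |Γ|² = 0.206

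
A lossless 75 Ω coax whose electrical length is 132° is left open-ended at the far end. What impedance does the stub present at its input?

Z_in ≈ +j67.5 Ω

tan(βl) = -1.11
For an open-ended stub, Z_in = −jZ_0·cot(βl) = −jZ_0/tan(βl)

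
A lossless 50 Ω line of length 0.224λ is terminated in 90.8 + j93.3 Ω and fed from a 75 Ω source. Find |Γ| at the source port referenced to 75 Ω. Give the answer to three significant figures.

|Γ| ≈ 0.689

βl = 2π × 0.224 = 80.6°
tan(βl) = 6.07
Z_in = Z_0·(Z_L + jZ_0·tanβl)/(Z_0 + jZ_L·tanβl) = 15.1 − j22.4 Ω
Γ_s = (Z_in − Z_s)/(Z_in + Z_s) = (-59.9 − j22.4)/(90.1 − j22.4), |Γ_s| = 0.689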